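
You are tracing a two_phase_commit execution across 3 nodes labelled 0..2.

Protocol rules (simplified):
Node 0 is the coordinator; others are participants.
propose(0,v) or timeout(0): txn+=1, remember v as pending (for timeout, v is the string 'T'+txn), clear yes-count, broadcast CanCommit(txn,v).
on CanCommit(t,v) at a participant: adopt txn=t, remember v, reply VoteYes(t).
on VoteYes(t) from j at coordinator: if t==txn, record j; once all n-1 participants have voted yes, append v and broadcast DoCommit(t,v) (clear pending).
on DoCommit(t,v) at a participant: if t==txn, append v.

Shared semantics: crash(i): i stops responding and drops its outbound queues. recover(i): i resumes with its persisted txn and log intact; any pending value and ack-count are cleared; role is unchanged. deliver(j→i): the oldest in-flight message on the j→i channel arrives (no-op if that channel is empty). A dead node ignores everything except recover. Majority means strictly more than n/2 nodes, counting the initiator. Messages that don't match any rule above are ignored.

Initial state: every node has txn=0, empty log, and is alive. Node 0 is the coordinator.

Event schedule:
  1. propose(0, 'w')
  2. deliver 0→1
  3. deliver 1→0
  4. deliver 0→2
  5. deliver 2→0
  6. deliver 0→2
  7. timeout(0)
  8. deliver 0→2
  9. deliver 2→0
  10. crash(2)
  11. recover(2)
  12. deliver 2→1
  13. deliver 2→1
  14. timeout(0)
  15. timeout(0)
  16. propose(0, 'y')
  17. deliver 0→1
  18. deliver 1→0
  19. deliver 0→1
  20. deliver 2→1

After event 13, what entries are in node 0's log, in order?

step 1 propose(0,'w'): 0={coor,t=1,log=-}
step 2 deliver 0→1: 1={part,t=1,log=-}
step 3 deliver 1→0: —
step 4 deliver 0→2: 2={part,t=1,log=-}
step 5 deliver 2→0: 0={coor,t=1,log=w}
step 6 deliver 0→2: 2={part,t=1,log=w}
step 7 timeout(0): 0={coor,t=2,log=w}
step 8 deliver 0→2: 2={part,t=2,log=w}
step 9 deliver 2→0: —
step 10 crash(2): 2={✗part,t=2,log=w}
step 11 recover(2): 2={part,t=2,log=w}
step 12 deliver 2→1: —
step 13 deliver 2→1: —

w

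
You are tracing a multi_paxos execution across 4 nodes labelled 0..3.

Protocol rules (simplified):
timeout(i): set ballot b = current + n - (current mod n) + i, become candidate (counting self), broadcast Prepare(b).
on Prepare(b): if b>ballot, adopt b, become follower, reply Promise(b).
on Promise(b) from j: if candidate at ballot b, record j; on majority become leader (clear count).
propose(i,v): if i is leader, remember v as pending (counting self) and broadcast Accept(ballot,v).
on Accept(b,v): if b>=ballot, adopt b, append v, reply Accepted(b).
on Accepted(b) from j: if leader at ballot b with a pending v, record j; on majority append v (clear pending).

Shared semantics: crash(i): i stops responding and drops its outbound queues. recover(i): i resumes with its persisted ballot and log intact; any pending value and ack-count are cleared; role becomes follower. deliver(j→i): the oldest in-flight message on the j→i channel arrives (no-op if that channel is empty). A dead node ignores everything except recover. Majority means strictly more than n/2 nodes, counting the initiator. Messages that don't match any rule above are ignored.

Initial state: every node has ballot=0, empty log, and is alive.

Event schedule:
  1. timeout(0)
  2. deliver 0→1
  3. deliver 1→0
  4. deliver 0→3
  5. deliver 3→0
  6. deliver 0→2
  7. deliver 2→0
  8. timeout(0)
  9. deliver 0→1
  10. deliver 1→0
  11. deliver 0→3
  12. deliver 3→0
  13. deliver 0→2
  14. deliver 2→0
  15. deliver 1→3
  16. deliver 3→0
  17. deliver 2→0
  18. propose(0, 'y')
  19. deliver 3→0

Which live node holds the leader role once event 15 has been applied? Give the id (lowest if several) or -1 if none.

0

step 1 timeout(0): 0={cand,b=4,log=-}
step 2 deliver 0→1: 1={foll,b=4,log=-}
step 3 deliver 1→0: —
step 4 deliver 0→3: 3={foll,b=4,log=-}
step 5 deliver 3→0: 0={lead,b=4,log=-}
step 6 deliver 0→2: 2={foll,b=4,log=-}
step 7 deliver 2→0: —
step 8 timeout(0): 0={cand,b=8,log=-}
step 9 deliver 0→1: 1={foll,b=8,log=-}
step 10 deliver 1→0: —
step 11 deliver 0→3: 3={foll,b=8,log=-}
step 12 deliver 3→0: 0={lead,b=8,log=-}
step 13 deliver 0→2: 2={foll,b=8,log=-}
step 14 deliver 2→0: —
step 15 deliver 1→3: —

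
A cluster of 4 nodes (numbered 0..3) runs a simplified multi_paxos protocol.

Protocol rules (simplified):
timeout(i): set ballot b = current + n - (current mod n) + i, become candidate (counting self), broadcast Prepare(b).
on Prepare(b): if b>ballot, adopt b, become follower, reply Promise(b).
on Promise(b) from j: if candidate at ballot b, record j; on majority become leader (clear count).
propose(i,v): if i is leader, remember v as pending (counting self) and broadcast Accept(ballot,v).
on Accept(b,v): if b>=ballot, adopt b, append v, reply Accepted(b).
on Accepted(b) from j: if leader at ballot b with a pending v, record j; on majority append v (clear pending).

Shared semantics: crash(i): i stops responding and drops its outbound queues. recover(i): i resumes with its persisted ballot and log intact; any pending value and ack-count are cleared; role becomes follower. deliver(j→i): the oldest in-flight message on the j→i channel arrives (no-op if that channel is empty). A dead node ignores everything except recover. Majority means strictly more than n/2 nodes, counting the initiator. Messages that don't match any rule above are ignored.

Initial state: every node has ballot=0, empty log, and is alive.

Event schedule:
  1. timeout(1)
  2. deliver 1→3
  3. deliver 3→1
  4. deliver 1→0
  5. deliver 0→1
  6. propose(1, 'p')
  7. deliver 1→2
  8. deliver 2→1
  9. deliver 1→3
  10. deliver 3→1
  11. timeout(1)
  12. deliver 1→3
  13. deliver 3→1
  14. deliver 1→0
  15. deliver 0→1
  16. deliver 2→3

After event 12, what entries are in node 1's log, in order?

empty

1. timeout(1):  <1:cand b5 ->
2. deliver 1→3:  <3:foll b5 ->
3. deliver 3→1:  nop
4. deliver 1→0:  <0:foll b5 ->
5. deliver 0→1:  <1:lead b5 ->
6. propose(1,'p'):  nop
7. deliver 1→2:  <2:foll b5 ->
8. deliver 2→1:  nop
9. deliver 1→3:  <3:foll b5 p>
10. deliver 3→1:  nop
11. timeout(1):  <1:cand b9 ->
12. deliver 1→3:  <3:foll b9 p>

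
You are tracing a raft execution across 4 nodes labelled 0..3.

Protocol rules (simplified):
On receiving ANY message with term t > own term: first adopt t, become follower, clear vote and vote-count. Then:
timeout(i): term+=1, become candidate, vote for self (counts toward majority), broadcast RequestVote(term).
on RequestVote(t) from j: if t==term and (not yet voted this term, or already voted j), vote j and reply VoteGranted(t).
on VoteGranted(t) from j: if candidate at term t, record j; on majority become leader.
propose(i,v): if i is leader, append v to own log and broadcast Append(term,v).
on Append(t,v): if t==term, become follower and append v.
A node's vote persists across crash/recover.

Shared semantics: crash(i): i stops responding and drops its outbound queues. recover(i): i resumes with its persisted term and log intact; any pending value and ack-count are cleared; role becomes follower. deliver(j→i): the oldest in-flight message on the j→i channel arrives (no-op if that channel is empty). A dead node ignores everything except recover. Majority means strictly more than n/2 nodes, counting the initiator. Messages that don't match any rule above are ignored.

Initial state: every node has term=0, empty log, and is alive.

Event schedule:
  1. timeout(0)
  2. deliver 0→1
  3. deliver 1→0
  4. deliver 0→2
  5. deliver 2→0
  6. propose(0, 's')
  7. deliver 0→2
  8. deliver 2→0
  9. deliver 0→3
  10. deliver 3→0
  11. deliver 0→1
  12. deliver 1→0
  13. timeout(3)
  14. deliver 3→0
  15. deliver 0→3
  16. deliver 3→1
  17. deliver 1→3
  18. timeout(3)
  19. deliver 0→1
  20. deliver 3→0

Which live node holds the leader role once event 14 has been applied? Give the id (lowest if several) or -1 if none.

e1 timeout(0): 0[cand,t=1,-]
e2 deliver 0→1: 1[foll,t=1,-]
e3 deliver 1→0: ·
e4 deliver 0→2: 2[foll,t=1,-]
e5 deliver 2→0: 0[lead,t=1,-]
e6 propose(0,'s'): 0[lead,t=1,s]
e7 deliver 0→2: 2[foll,t=1,s]
e8 deliver 2→0: ·
e9 deliver 0→3: 3[foll,t=1,-]
e10 deliver 3→0: ·
e11 deliver 0→1: 1[foll,t=1,s]
e12 deliver 1→0: ·
e13 timeout(3): 3[cand,t=2,-]
e14 deliver 3→0: 0[foll,t=2,s]

-1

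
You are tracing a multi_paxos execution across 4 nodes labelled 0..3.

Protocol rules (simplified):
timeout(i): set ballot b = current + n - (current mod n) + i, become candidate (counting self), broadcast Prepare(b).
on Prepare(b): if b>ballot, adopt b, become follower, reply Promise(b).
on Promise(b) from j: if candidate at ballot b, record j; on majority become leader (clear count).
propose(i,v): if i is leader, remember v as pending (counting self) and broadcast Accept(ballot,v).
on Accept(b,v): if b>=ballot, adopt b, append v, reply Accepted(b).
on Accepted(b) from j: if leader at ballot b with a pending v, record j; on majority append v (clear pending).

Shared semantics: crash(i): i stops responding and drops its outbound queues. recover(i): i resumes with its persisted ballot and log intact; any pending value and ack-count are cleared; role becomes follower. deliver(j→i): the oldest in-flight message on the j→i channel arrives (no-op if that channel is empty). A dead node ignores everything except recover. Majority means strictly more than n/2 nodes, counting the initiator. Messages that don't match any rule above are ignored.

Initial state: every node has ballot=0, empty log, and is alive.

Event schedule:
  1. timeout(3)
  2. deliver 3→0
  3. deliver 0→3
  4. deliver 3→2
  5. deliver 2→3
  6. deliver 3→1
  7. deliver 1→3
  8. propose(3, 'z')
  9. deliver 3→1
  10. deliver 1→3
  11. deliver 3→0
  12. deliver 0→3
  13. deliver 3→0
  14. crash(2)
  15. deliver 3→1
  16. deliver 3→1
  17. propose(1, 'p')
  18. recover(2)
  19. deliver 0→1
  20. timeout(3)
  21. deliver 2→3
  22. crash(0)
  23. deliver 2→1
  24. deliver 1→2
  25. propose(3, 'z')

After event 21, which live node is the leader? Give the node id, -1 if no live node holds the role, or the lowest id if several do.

step 1 timeout(3): 3={cand,b=7,log=-}
step 2 deliver 3→0: 0={foll,b=7,log=-}
step 3 deliver 0→3: —
step 4 deliver 3→2: 2={foll,b=7,log=-}
step 5 deliver 2→3: 3={lead,b=7,log=-}
step 6 deliver 3→1: 1={foll,b=7,log=-}
step 7 deliver 1→3: —
step 8 propose(3,'z'): —
step 9 deliver 3→1: 1={foll,b=7,log=z}
step 10 deliver 1→3: —
step 11 deliver 3→0: 0={foll,b=7,log=z}
step 12 deliver 0→3: 3={lead,b=7,log=z}
step 13 deliver 3→0: —
step 14 crash(2): 2={✗foll,b=7,log=-}
step 15 deliver 3→1: —
step 16 deliver 3→1: —
step 17 propose(1,'p'): —
step 18 recover(2): 2={foll,b=7,log=-}
step 19 deliver 0→1: —
step 20 timeout(3): 3={cand,b=11,log=z}
step 21 deliver 2→3: —

-1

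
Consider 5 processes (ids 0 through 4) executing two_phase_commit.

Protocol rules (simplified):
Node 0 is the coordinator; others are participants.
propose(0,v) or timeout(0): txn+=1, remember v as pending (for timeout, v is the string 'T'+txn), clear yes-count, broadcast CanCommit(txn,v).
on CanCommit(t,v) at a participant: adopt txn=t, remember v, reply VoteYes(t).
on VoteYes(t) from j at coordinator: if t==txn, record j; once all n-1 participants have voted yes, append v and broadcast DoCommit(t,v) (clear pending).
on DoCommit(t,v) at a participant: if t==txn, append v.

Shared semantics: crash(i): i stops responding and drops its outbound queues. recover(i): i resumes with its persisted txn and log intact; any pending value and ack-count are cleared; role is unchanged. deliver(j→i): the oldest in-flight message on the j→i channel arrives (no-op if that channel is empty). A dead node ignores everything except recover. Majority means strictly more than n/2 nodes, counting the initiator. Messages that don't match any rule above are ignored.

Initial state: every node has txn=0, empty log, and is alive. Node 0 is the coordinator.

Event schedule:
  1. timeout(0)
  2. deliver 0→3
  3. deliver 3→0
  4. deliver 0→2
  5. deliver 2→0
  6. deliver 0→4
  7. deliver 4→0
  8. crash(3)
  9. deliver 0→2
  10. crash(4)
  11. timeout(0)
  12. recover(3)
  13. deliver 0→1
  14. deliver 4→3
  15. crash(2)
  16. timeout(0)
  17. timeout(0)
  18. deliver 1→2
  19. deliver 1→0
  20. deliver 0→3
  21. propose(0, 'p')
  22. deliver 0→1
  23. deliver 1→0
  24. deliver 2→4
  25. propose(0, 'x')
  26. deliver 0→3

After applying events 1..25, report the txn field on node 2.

1

step 1 timeout(0): 0={coor,t=1,log=-}
step 2 deliver 0→3: 3={part,t=1,log=-}
step 3 deliver 3→0: —
step 4 deliver 0→2: 2={part,t=1,log=-}
step 5 deliver 2→0: —
step 6 deliver 0→4: 4={part,t=1,log=-}
step 7 deliver 4→0: —
step 8 crash(3): 3={✗part,t=1,log=-}
step 9 deliver 0→2: —
step 10 crash(4): 4={✗part,t=1,log=-}
step 11 timeout(0): 0={coor,t=2,log=-}
step 12 recover(3): 3={part,t=1,log=-}
step 13 deliver 0→1: 1={part,t=1,log=-}
step 14 deliver 4→3: —
step 15 crash(2): 2={✗part,t=1,log=-}
step 16 timeout(0): 0={coor,t=3,log=-}
step 17 timeout(0): 0={coor,t=4,log=-}
step 18 deliver 1→2: —
step 19 deliver 1→0: —
step 20 deliver 0→3: 3={part,t=2,log=-}
step 21 propose(0,'p'): 0={coor,t=5,log=-}
step 22 deliver 0→1: 1={part,t=2,log=-}
step 23 deliver 1→0: —
step 24 deliver 2→4: —
step 25 propose(0,'x'): 0={coor,t=6,log=-}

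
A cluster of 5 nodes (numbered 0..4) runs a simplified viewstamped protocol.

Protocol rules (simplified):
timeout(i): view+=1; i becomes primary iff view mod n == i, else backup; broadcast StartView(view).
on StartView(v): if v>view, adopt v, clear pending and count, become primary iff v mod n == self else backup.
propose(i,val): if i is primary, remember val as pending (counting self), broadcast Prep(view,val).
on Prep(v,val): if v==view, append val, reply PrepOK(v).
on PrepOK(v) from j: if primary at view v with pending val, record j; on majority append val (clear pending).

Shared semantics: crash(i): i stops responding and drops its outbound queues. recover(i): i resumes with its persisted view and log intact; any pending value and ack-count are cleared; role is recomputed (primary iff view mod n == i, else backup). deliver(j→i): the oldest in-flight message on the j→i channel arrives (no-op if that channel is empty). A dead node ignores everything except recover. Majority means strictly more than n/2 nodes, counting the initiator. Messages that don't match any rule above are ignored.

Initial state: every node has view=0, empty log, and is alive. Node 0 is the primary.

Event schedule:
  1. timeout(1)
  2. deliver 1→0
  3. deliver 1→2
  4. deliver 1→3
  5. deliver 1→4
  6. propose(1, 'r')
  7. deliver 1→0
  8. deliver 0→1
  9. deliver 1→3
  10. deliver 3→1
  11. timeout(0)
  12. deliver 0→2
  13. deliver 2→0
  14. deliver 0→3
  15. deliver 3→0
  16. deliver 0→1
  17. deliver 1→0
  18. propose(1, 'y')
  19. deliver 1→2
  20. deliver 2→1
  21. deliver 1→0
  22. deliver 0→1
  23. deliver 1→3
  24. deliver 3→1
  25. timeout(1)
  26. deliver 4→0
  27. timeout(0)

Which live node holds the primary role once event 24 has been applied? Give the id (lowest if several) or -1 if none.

[1] timeout(1) → N1(prim v1 [-])
[2] deliver 1→0 → N0(back v1 [-])
[3] deliver 1→2 → N2(back v1 [-])
[4] deliver 1→3 → N3(back v1 [-])
[5] deliver 1→4 → N4(back v1 [-])
[6] propose(1,'r') → ∅
[7] deliver 1→0 → N0(back v1 [r])
[8] deliver 0→1 → ∅
[9] deliver 1→3 → N3(back v1 [r])
[10] deliver 3→1 → N1(prim v1 [r])
[11] timeout(0) → N0(back v2 [r])
[12] deliver 0→2 → N2(prim v2 [-])
[13] deliver 2→0 → ∅
[14] deliver 0→3 → N3(back v2 [r])
[15] deliver 3→0 → ∅
[16] deliver 0→1 → N1(back v2 [r])
[17] deliver 1→0 → ∅
[18] propose(1,'y') → ∅
[19] deliver 1→2 → ∅
[20] deliver 2→1 → ∅
[21] deliver 1→0 → ∅
[22] deliver 0→1 → ∅
[23] deliver 1→3 → ∅
[24] deliver 3→1 → ∅

2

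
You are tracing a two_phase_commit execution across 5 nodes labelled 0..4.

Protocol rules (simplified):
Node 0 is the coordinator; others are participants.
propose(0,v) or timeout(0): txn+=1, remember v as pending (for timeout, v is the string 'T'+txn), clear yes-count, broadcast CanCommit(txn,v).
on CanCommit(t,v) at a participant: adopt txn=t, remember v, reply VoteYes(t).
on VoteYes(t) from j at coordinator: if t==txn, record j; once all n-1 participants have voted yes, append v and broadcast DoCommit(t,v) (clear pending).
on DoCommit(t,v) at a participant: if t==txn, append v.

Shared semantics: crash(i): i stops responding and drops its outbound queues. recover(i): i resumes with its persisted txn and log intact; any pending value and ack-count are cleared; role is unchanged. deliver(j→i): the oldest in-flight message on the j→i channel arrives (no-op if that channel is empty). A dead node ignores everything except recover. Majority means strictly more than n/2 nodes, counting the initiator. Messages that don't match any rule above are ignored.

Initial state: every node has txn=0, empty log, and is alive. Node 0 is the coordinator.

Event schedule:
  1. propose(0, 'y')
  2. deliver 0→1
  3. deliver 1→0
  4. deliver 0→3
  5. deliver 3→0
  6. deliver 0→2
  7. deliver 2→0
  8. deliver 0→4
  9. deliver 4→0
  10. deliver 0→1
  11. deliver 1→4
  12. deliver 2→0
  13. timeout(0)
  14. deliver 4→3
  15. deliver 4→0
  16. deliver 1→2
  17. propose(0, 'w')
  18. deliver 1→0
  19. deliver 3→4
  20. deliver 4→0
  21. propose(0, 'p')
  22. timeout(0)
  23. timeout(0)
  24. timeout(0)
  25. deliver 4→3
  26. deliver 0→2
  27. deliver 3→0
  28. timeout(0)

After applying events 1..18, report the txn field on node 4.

1

[1] propose(0,'y') → N0(coor t1 [-])
[2] deliver 0→1 → N1(part t1 [-])
[3] deliver 1→0 → ∅
[4] deliver 0→3 → N3(part t1 [-])
[5] deliver 3→0 → ∅
[6] deliver 0→2 → N2(part t1 [-])
[7] deliver 2→0 → ∅
[8] deliver 0→4 → N4(part t1 [-])
[9] deliver 4→0 → N0(coor t1 [y])
[10] deliver 0→1 → N1(part t1 [y])
[11] deliver 1→4 → ∅
[12] deliver 2→0 → ∅
[13] timeout(0) → N0(coor t2 [y])
[14] deliver 4→3 → ∅
[15] deliver 4→0 → ∅
[16] deliver 1→2 → ∅
[17] propose(0,'w') → N0(coor t3 [y])
[18] deliver 1→0 → ∅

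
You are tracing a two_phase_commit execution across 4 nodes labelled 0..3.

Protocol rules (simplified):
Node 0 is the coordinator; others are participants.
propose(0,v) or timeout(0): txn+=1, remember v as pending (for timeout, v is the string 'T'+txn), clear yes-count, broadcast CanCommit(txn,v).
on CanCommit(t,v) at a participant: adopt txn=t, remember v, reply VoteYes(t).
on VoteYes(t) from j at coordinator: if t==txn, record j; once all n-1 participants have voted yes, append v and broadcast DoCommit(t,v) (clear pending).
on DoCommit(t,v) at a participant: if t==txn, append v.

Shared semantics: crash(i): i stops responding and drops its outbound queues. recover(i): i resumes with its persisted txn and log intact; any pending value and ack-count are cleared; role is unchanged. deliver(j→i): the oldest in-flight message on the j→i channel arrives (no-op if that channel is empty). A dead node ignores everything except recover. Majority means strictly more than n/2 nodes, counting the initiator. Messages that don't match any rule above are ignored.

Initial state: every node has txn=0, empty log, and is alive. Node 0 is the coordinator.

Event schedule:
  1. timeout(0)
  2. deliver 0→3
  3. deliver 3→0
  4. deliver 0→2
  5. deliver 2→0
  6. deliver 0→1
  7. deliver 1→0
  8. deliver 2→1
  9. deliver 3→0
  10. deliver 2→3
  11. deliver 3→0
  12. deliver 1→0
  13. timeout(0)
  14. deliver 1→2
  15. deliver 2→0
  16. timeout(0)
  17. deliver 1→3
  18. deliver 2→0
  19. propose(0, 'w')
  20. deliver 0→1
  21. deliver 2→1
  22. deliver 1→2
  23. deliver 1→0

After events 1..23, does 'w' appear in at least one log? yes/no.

step 1 timeout(0): 0={coor,t=1,log=-}
step 2 deliver 0→3: 3={part,t=1,log=-}
step 3 deliver 3→0: —
step 4 deliver 0→2: 2={part,t=1,log=-}
step 5 deliver 2→0: —
step 6 deliver 0→1: 1={part,t=1,log=-}
step 7 deliver 1→0: 0={coor,t=1,log=T1}
step 8 deliver 2→1: —
step 9 deliver 3→0: —
step 10 deliver 2→3: —
step 11 deliver 3→0: —
step 12 deliver 1→0: —
step 13 timeout(0): 0={coor,t=2,log=T1}
step 14 deliver 1→2: —
step 15 deliver 2→0: —
step 16 timeout(0): 0={coor,t=3,log=T1}
step 17 deliver 1→3: —
step 18 deliver 2→0: —
step 19 propose(0,'w'): 0={coor,t=4,log=T1}
step 20 deliver 0→1: 1={part,t=1,log=T1}
step 21 deliver 2→1: —
step 22 deliver 1→2: —
step 23 deliver 1→0: —

no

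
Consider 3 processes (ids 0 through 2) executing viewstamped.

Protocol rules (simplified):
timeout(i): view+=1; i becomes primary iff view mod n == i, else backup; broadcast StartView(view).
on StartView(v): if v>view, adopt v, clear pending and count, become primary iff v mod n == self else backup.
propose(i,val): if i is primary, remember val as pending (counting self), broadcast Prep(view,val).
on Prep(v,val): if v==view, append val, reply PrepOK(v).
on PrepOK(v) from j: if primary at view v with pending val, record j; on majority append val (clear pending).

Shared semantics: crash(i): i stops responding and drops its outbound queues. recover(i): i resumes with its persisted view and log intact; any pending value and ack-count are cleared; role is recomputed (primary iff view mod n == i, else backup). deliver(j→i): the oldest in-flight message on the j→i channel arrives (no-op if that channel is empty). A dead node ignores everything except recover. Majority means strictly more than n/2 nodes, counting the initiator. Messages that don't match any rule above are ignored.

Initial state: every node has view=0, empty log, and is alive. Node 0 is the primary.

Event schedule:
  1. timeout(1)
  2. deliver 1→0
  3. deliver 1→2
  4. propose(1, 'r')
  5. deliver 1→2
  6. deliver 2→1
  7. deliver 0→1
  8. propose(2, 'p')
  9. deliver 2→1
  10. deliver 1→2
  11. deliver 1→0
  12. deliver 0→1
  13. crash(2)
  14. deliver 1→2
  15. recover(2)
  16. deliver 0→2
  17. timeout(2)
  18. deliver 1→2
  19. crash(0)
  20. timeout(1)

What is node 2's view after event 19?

2

1. timeout(1):  <1:prim v1 ->
2. deliver 1→0:  <0:back v1 ->
3. deliver 1→2:  <2:back v1 ->
4. propose(1,'r'):  nop
5. deliver 1→2:  <2:back v1 r>
6. deliver 2→1:  <1:prim v1 r>
7. deliver 0→1:  nop
8. propose(2,'p'):  nop
9. deliver 2→1:  nop
10. deliver 1→2:  nop
11. deliver 1→0:  <0:back v1 r>
12. deliver 0→1:  nop
13. crash(2):  <2:✗back v1 r>
14. deliver 1→2:  nop
15. recover(2):  <2:back v1 r>
16. deliver 0→2:  nop
17. timeout(2):  <2:prim v2 r>
18. deliver 1→2:  nop
19. crash(0):  <0:✗back v1 r>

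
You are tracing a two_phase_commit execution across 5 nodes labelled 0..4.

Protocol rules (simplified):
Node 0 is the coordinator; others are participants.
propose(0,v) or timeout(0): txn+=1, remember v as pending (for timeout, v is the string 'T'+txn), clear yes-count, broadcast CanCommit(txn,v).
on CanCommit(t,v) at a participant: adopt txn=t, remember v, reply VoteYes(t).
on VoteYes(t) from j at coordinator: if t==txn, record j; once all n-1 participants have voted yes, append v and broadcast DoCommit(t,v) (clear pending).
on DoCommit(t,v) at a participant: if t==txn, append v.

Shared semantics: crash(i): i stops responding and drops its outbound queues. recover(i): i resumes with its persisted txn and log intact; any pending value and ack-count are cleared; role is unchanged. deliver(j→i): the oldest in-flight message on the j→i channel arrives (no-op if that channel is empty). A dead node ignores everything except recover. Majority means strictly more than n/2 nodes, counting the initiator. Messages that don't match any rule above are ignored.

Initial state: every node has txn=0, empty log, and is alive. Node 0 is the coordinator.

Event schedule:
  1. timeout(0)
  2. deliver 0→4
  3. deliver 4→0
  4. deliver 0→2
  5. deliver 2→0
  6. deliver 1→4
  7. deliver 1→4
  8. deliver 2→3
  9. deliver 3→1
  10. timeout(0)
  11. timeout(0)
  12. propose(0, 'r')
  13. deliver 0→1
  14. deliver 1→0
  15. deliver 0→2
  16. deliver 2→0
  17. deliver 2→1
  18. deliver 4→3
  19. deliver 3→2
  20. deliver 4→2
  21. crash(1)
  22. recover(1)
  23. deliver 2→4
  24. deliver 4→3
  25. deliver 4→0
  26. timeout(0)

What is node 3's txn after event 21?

1. timeout(0):  <0:coor t1 ->
2. deliver 0→4:  <4:part t1 ->
3. deliver 4→0:  nop
4. deliver 0→2:  <2:part t1 ->
5. deliver 2→0:  nop
6. deliver 1→4:  nop
7. deliver 1→4:  nop
8. deliver 2→3:  nop
9. deliver 3→1:  nop
10. timeout(0):  <0:coor t2 ->
11. timeout(0):  <0:coor t3 ->
12. propose(0,'r'):  <0:coor t4 ->
13. deliver 0→1:  <1:part t1 ->
14. deliver 1→0:  nop
15. deliver 0→2:  <2:part t2 ->
16. deliver 2→0:  nop
17. deliver 2→1:  nop
18. deliver 4→3:  nop
19. deliver 3→2:  nop
20. deliver 4→2:  nop
21. crash(1):  <1:✗part t1 ->

0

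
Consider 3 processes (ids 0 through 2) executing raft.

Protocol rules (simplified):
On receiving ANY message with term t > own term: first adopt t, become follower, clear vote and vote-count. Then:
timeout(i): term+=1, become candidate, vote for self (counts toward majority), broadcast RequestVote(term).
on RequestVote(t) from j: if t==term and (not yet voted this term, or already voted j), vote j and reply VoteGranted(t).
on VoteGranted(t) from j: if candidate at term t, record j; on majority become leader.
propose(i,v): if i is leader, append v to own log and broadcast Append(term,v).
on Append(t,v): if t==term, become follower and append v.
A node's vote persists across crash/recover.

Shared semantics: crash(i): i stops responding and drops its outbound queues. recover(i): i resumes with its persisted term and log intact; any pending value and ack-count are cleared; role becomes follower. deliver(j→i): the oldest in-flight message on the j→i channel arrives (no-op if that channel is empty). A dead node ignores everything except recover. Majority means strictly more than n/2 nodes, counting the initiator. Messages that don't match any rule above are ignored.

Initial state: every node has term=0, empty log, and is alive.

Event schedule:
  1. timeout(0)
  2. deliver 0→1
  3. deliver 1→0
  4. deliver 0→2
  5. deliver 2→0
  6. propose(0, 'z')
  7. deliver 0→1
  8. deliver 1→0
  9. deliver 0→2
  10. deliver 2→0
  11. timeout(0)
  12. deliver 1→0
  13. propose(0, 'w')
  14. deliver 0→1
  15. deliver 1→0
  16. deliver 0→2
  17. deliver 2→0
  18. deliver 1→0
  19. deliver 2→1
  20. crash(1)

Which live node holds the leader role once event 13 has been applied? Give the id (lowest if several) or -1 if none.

step 1 timeout(0): 0={cand,t=1,log=-}
step 2 deliver 0→1: 1={foll,t=1,log=-}
step 3 deliver 1→0: 0={lead,t=1,log=-}
step 4 deliver 0→2: 2={foll,t=1,log=-}
step 5 deliver 2→0: —
step 6 propose(0,'z'): 0={lead,t=1,log=z}
step 7 deliver 0→1: 1={foll,t=1,log=z}
step 8 deliver 1→0: —
step 9 deliver 0→2: 2={foll,t=1,log=z}
step 10 deliver 2→0: —
step 11 timeout(0): 0={cand,t=2,log=z}
step 12 deliver 1→0: —
step 13 propose(0,'w'): —

-1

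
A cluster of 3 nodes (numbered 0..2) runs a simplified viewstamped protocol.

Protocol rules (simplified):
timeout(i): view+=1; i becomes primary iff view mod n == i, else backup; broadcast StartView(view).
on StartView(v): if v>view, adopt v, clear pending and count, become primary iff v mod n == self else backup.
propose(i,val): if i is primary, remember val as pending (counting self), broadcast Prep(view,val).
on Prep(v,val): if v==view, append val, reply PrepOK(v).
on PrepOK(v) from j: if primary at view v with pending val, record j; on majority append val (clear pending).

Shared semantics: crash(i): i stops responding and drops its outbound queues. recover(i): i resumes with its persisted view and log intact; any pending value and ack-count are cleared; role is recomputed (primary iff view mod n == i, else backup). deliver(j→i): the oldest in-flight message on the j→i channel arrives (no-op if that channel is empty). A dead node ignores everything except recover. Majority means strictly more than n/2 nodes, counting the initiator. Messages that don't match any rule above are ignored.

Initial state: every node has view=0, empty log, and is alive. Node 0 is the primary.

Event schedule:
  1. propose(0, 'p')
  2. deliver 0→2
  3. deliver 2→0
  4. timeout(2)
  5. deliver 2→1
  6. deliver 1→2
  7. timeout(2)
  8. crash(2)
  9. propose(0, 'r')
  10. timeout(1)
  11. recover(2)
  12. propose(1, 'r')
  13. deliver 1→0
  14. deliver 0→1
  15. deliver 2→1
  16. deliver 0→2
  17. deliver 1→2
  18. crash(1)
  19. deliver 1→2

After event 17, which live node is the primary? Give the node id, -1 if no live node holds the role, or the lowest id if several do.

[1] propose(0,'p') → ∅
[2] deliver 0→2 → N2(back v0 [p])
[3] deliver 2→0 → N0(prim v0 [p])
[4] timeout(2) → N2(back v1 [p])
[5] deliver 2→1 → N1(prim v1 [-])
[6] deliver 1→2 → ∅
[7] timeout(2) → N2(prim v2 [p])
[8] crash(2) → N2(✗prim v2 [p])
[9] propose(0,'r') → ∅
[10] timeout(1) → N1(back v2 [-])
[11] recover(2) → N2(prim v2 [p])
[12] propose(1,'r') → ∅
[13] deliver 1→0 → N0(back v2 [p])
[14] deliver 0→1 → ∅
[15] deliver 2→1 → ∅
[16] deliver 0→2 → ∅
[17] deliver 1→2 → ∅

2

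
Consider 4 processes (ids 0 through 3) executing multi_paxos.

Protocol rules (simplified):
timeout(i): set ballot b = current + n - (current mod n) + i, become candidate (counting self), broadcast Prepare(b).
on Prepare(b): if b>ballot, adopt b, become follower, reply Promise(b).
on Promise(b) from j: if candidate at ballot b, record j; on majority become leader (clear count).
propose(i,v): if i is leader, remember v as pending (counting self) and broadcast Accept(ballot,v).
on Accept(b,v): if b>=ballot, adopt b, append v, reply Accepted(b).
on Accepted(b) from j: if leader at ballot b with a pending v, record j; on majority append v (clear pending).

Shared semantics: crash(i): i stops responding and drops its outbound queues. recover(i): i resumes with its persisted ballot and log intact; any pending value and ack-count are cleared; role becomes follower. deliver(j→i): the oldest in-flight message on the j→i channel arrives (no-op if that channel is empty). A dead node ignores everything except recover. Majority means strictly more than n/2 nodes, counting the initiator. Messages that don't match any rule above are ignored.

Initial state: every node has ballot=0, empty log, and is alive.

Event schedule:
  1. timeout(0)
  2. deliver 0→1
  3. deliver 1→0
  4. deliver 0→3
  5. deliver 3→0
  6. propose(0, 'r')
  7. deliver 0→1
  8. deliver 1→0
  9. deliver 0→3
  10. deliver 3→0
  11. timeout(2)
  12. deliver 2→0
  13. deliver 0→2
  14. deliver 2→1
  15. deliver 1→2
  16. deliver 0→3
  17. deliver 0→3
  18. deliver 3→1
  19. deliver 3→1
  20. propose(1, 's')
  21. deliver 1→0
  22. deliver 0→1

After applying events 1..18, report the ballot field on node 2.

after 1 — timeout(0): n0:cand/b4/[-]
after 2 — deliver 0→1: n1:foll/b4/[-]
after 3 — deliver 1→0: ·
after 4 — deliver 0→3: n3:foll/b4/[-]
after 5 — deliver 3→0: n0:lead/b4/[-]
after 6 — propose(0,'r'): ·
after 7 — deliver 0→1: n1:foll/b4/[r]
after 8 — deliver 1→0: ·
after 9 — deliver 0→3: n3:foll/b4/[r]
after 10 — deliver 3→0: n0:lead/b4/[r]
after 11 — timeout(2): n2:cand/b6/[-]
after 12 — deliver 2→0: n0:foll/b6/[r]
after 13 — deliver 0→2: ·
after 14 — deliver 2→1: n1:foll/b6/[r]
after 15 — deliver 1→2: ·
after 16 — deliver 0→3: ·
after 17 — deliver 0→3: ·
after 18 — deliver 3→1: ·

6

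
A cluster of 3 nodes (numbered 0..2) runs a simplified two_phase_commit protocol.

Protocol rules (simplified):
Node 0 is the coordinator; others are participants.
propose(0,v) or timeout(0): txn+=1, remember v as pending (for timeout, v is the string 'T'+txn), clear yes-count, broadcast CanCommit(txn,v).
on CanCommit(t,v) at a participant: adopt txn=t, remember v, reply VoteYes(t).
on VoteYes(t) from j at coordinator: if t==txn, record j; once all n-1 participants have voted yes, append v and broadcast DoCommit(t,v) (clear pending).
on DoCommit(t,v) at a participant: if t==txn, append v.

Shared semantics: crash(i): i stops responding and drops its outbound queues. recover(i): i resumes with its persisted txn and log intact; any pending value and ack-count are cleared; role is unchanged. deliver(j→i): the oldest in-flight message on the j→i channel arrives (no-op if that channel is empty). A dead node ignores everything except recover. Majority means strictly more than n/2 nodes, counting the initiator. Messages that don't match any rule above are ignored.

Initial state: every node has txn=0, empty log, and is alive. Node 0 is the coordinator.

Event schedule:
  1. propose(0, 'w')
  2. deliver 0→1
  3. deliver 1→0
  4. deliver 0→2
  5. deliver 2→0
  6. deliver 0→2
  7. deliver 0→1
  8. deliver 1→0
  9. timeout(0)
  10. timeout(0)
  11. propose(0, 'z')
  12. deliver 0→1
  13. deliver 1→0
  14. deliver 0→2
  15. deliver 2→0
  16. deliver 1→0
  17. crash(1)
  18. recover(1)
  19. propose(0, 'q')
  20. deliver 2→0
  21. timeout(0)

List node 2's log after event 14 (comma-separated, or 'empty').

w

e1 propose(0,'w'): 0[coor,t=1,-]
e2 deliver 0→1: 1[part,t=1,-]
e3 deliver 1→0: ·
e4 deliver 0→2: 2[part,t=1,-]
e5 deliver 2→0: 0[coor,t=1,w]
e6 deliver 0→2: 2[part,t=1,w]
e7 deliver 0→1: 1[part,t=1,w]
e8 deliver 1→0: ·
e9 timeout(0): 0[coor,t=2,w]
e10 timeout(0): 0[coor,t=3,w]
e11 propose(0,'z'): 0[coor,t=4,w]
e12 deliver 0→1: 1[part,t=2,w]
e13 deliver 1→0: ·
e14 deliver 0→2: 2[part,t=2,w]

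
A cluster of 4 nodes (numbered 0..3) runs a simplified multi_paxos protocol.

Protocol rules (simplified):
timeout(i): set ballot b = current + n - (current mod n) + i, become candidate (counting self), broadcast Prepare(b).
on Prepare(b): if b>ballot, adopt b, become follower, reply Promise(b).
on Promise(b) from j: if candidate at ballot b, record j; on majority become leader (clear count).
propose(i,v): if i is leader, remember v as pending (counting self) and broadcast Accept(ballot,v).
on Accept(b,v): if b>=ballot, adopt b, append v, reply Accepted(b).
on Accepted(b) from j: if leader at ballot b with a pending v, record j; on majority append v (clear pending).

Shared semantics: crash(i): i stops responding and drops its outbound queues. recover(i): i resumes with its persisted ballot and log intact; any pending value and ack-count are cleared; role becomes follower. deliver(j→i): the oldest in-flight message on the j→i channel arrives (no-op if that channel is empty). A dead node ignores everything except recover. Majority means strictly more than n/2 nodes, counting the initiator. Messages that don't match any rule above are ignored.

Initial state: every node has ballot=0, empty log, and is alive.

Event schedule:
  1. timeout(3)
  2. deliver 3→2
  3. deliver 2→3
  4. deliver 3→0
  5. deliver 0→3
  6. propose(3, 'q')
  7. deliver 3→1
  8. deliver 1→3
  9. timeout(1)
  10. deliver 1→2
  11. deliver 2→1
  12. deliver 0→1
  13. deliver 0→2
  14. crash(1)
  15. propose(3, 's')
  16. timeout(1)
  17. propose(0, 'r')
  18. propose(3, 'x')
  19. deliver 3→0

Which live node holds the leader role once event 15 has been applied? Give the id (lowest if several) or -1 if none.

[1] timeout(3) → N3(cand b7 [-])
[2] deliver 3→2 → N2(foll b7 [-])
[3] deliver 2→3 → ∅
[4] deliver 3→0 → N0(foll b7 [-])
[5] deliver 0→3 → N3(lead b7 [-])
[6] propose(3,'q') → ∅
[7] deliver 3→1 → N1(foll b7 [-])
[8] deliver 1→3 → ∅
[9] timeout(1) → N1(cand b9 [-])
[10] deliver 1→2 → N2(foll b9 [-])
[11] deliver 2→1 → ∅
[12] deliver 0→1 → ∅
[13] deliver 0→2 → ∅
[14] crash(1) → N1(✗cand b9 [-])
[15] propose(3,'s') → ∅

3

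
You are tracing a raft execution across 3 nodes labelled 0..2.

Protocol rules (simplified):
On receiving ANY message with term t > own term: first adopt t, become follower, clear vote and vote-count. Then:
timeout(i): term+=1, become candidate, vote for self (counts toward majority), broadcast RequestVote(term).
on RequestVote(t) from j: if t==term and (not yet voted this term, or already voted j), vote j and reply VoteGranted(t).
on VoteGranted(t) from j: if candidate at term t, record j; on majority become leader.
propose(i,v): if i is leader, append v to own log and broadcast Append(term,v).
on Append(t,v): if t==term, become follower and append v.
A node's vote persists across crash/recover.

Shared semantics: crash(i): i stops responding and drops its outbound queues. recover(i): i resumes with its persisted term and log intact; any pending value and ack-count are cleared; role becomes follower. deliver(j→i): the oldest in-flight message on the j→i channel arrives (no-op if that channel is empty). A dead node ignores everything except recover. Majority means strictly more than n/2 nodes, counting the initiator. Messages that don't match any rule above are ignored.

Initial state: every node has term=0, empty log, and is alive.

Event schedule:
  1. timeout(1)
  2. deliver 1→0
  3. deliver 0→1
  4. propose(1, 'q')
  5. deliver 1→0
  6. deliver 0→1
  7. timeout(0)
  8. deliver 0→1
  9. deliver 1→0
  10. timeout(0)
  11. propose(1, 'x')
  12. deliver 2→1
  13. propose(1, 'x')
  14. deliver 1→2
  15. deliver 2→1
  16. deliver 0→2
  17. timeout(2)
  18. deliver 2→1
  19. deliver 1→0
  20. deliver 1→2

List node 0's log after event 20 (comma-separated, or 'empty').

q

e1 timeout(1): 1[cand,t=1,-]
e2 deliver 1→0: 0[foll,t=1,-]
e3 deliver 0→1: 1[lead,t=1,-]
e4 propose(1,'q'): 1[lead,t=1,q]
e5 deliver 1→0: 0[foll,t=1,q]
e6 deliver 0→1: ·
e7 timeout(0): 0[cand,t=2,q]
e8 deliver 0→1: 1[foll,t=2,q]
e9 deliver 1→0: 0[lead,t=2,q]
e10 timeout(0): 0[cand,t=3,q]
e11 propose(1,'x'): ·
e12 deliver 2→1: ·
e13 propose(1,'x'): ·
e14 deliver 1→2: 2[foll,t=1,-]
e15 deliver 2→1: ·
e16 deliver 0→2: 2[foll,t=2,-]
e17 timeout(2): 2[cand,t=3,-]
e18 deliver 2→1: 1[foll,t=3,q]
e19 deliver 1→0: ·
e20 deliver 1→2: ·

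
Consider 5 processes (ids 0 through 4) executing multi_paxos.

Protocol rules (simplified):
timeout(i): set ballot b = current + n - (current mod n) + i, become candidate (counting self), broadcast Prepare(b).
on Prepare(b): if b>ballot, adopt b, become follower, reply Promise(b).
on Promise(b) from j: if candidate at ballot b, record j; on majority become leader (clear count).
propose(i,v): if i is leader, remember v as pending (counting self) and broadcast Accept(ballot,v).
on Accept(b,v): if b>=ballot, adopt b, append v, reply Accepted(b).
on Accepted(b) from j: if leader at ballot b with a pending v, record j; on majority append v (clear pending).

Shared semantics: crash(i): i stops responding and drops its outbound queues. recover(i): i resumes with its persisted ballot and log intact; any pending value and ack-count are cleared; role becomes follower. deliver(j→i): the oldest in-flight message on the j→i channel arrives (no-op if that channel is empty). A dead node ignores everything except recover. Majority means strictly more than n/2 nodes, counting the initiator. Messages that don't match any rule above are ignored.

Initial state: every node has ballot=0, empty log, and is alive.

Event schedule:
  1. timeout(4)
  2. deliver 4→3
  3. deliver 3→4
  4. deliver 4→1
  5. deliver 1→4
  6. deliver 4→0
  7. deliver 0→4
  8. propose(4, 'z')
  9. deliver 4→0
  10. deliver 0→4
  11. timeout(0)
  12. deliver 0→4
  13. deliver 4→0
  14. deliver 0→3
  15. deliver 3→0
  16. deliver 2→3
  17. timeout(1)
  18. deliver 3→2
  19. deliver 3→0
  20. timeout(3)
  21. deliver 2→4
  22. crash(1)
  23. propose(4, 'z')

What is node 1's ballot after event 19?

e1 timeout(4): 4[cand,b=9,-]
e2 deliver 4→3: 3[foll,b=9,-]
e3 deliver 3→4: ·
e4 deliver 4→1: 1[foll,b=9,-]
e5 deliver 1→4: 4[lead,b=9,-]
e6 deliver 4→0: 0[foll,b=9,-]
e7 deliver 0→4: ·
e8 propose(4,'z'): ·
e9 deliver 4→0: 0[foll,b=9,z]
e10 deliver 0→4: ·
e11 timeout(0): 0[cand,b=10,z]
e12 deliver 0→4: 4[foll,b=10,-]
e13 deliver 4→0: ·
e14 deliver 0→3: 3[foll,b=10,-]
e15 deliver 3→0: 0[lead,b=10,z]
e16 deliver 2→3: ·
e17 timeout(1): 1[cand,b=11,-]
e18 deliver 3→2: ·
e19 deliver 3→0: ·

11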